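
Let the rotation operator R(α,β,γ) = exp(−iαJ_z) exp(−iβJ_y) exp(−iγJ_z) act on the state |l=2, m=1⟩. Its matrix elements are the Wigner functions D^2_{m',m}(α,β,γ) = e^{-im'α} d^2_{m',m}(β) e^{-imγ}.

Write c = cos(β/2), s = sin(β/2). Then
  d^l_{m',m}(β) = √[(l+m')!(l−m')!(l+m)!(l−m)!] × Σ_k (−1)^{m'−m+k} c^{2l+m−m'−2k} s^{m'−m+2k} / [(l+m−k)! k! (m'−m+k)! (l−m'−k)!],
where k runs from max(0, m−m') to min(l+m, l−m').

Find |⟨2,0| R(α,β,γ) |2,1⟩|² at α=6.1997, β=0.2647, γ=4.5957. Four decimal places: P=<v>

D^2_{0,1}(6.1997,0.2647,4.5957) = e^{-i·0·6.1997}·d^2_{0,1}(0.2647)·e^{-i·1·4.5957}. Compute d first:
Half-angle: c=0.991255, s=0.131964. N=√(2·2·6·1)=4.898979
k∈{1,2} keeps every argument non-negative
  k=1: (−1)^0·4.8990/(2)·0.9913^3·0.1320^1 = +0.314838
  k=2: (−1)^1·4.8990/(2)·0.9913^1·0.1320^3 = -0.005580
d^2_{0,1}(0.2647) = +0.314838 -0.005580 = +0.309258
|D^2_{0,1}|² = |d^2_{0,1}(β)|² = (+0.309258)² = 0.095640 (the z-rotation phases have unit modulus)

P=0.0956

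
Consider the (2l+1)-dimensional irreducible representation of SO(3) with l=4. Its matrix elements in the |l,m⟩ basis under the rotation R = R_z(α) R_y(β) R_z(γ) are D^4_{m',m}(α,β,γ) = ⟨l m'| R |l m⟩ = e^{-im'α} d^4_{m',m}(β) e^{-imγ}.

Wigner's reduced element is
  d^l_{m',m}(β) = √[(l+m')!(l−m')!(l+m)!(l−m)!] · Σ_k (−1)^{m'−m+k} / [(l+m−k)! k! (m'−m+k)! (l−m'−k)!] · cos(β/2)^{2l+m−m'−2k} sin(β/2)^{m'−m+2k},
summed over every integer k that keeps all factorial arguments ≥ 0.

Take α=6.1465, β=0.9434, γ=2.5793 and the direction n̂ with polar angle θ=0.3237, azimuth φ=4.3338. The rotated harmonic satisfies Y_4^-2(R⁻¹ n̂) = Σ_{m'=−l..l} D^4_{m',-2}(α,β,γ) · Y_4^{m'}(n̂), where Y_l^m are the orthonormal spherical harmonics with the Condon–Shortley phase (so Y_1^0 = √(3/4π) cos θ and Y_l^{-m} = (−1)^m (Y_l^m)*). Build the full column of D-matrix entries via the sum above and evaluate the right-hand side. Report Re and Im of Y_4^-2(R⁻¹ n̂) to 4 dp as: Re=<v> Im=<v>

Need the full column D^4_{m',-2} for m'=−4..4 at α=6.1465, β=0.9434, γ=2.5793.
cos(β/2)=0.890797, sin(β/2)=0.454401
d^4_{-4,-2}: single k=2 term ⇒ +0.545922;  D = -0.054789-0.543166i
d^4_{-3,-2}: k∈[1..2] ⇒ +0.756755 -0.590742 = +0.166013;  D = +0.006001-0.165904i
d^4_{-2,-2}: k∈[0..2] ⇒ +0.396488 -1.238036 +0.402684 = -0.438863;  D = -0.075476+0.432324i
d^4_{-1,-2}: k∈[0..2] ⇒ -0.858079 +1.116398 -0.193664 = +0.064654;  D = +0.019694-0.061582i
d^4_{0,-2}: k∈[0..2] ⇒ +0.978753 -0.679146 +0.066270 = +0.365877;  D = +0.157894-0.330053i
d^4_{1,-2}: k∈[0..2] ⇒ -0.744265 +0.290496 -0.015118 = -0.468887;  D = -0.258096+0.391460i
d^4_{2,-2}: k∈[0..2] ⇒ +0.402684 -0.083826 +0.001818 = +0.320676;  D = +0.211348-0.241175i
d^4_{3,-2}: k∈[0..1] ⇒ -0.153716 +0.013333 = -0.140383;  D = -0.106046+0.091988i
d^4_{4,-2}: single k=0 term ⇒ +0.036964;  D = +0.030962-0.020190i
Y_4^{m'}(θ=0.3237,φ=4.3338) and Σ D·Y over m':
  (-0.0548-0.5432i)·(+0.0003+0.0045i)  (+0.0060-0.1659i)·(+0.0346-0.0161i)  (-0.0755+0.4323i)·(-0.1302-0.1230i)  (+0.0197-0.0616i)·(-0.1736+0.4364i)  (+0.1579-0.3301i)·(+0.4561+0.0000i)  (-0.2581+0.3915i)·(+0.1736+0.4364i)  (+0.2113-0.2412i)·(-0.1302+0.1230i)  (-0.1060+0.0920i)·(-0.0346-0.0161i)  (+0.0310-0.0202i)·(+0.0003-0.0045i)
Y_4^-2(R⁻¹ n̂) = -0.049935-0.173372i

Re=-0.0499 Im=-0.1734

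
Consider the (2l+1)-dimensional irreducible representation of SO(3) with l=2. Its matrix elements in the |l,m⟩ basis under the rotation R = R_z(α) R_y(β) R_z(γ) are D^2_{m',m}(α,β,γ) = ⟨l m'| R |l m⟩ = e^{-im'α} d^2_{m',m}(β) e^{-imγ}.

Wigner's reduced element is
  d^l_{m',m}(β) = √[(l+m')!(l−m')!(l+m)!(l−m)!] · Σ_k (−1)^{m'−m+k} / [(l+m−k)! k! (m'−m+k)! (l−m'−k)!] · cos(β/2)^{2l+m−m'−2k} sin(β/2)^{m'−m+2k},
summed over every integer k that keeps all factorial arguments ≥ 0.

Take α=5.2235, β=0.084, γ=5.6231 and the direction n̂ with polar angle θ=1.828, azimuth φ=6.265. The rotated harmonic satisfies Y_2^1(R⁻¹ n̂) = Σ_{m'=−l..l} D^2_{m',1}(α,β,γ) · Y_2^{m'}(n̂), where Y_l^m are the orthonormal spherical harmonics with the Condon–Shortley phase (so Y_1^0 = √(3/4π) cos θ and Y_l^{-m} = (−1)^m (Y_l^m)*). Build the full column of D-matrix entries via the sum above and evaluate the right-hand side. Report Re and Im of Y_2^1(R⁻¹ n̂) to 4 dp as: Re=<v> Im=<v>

Re=-0.0182 Im=0.1594

Need the full column D^2_{m',1} for m'=−2..2 at α=5.2235, β=0.084, γ=5.6231.
cos(β/2)=0.999118, sin(β/2)=0.041988
d^2_{-2,1}: single k=3 term ⇒ +0.000148;  D = +0.000016-0.000147i
d^2_{-1,1}: k∈[2..3] ⇒ +0.005280 -0.000003 = +0.005276;  D = +0.004861-0.002053i
d^2_{0,1}: k∈[1..2] ⇒ +0.102576 -0.000181 = +0.102395;  D = +0.080886+0.062787i
d^2_{1,1}: k∈[0..1] ⇒ +0.996477 -0.005280 = +0.991198;  D = -0.147117+0.980219i
d^2_{2,1}: single k=0 term ⇒ -0.083753;  D = +0.078321-0.029672i
Y_2^{m'}(θ=1.828,φ=6.265) and Σ D·Y over m':
  (+0.0000-0.0001i)·(+0.3610+0.0131i)  (+0.0049-0.0021i)·(-0.1900-0.0035i)  (+0.0809+0.0628i)·(-0.2542+0.0000i)  (-0.1471+0.9802i)·(+0.1900-0.0035i)  (+0.0783-0.0297i)·(+0.3610-0.0131i)
Y_2^1(R⁻¹ n̂) = -0.018162+0.159393i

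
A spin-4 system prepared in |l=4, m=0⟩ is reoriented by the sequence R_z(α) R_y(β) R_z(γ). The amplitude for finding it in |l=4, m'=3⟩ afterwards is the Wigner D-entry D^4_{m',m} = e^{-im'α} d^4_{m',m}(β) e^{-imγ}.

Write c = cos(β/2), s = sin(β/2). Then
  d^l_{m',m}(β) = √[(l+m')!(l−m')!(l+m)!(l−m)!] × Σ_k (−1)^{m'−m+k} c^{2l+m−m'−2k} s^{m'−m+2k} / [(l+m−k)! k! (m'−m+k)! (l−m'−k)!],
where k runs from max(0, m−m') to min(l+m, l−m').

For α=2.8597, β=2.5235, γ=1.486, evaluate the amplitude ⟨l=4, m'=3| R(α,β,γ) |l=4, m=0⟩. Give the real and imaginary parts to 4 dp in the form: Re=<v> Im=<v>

Re=-0.1556 Im=-0.1755

Split into d^4_{3,0}(β=2.5235) × two z-phases.
With c≡cos(β/2)=0.304150 and s≡sin(β/2)=0.952624, N=[5040·1·24·24]^{1/2}=1703.830978
k∈{0,1} keeps every argument non-negative
  k=0: (−1)^3·1703.8310/(144)·0.3042^5·0.9526^3 = -0.026624
  k=1: (−1)^4·1703.8310/(144)·0.3042^3·0.9526^5 = +0.261178
d^4_{3,0}(2.5235) = -0.026624 +0.261178 = +0.234554
D = (-0.663224-0.748421i)·(+0.234554)·(+1.000000+0.000000i) = -0.155562-0.175545i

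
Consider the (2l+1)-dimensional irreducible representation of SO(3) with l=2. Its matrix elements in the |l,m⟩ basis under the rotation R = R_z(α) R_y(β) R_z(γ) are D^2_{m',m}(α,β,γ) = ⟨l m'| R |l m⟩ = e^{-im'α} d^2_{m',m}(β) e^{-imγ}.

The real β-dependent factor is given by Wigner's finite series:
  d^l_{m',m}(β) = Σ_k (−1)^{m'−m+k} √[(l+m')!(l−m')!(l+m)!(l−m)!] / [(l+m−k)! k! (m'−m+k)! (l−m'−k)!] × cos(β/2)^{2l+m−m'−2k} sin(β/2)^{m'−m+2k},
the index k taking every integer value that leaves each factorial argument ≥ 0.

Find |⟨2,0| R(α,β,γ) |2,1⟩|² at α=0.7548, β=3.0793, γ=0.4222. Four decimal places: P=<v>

P=0.0058

First d^2_{0,1}(β=3.0793), then the phase factors e^{-i(0)α} and e^{-i(1)γ}:
Half-angle: c=0.031141, s=0.999515. N=√(2·2·6·1)=4.898979
Admissible k: 1..2 (factorial args all ≥0)
  k=1: (−1)^0·4.8990/(2)·0.0311^3·0.9995^1 = +0.000074
  k=2: (−1)^1·4.8990/(2)·0.0311^1·0.9995^3 = -0.076169
d^2_{0,1}(3.0793) = +0.000074 -0.076169 = -0.076095
|D^2_{0,1}|² = |d^2_{0,1}(β)|² = (-0.076095)² = 0.005791 (the z-rotation phases have unit modulus)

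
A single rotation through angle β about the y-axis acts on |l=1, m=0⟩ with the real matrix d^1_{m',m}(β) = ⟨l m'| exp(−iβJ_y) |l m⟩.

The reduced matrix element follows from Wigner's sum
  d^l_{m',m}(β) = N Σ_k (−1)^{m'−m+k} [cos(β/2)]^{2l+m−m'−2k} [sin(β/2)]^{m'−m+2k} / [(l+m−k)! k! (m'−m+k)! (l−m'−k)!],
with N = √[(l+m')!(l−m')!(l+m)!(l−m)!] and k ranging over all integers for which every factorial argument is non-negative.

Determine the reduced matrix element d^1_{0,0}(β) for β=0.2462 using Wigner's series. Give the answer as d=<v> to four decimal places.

d=0.9698

d^1_{0,0}(β=0.2462) via Wigner's sum:
Half-angle: c=0.992433, s=0.122789. N=√(1·1·1·1)=1.000000
k∈{0,1} keeps every argument non-negative
  k=0: (−1)^0·1.0000/(1)·0.9924^2·0.1228^0 = +0.984923
  k=1: (−1)^1·1.0000/(1)·0.9924^0·0.1228^2 = -0.015077
d^1_{0,0}(0.2462) = +0.984923 -0.015077 = +0.969846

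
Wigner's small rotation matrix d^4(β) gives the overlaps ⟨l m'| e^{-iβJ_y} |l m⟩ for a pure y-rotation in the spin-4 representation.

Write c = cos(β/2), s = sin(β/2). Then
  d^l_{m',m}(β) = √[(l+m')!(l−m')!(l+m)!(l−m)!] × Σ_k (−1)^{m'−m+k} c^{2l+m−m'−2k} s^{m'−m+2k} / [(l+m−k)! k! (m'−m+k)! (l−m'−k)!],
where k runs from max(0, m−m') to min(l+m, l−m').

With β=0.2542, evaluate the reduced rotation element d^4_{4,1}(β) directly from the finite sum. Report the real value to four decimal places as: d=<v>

d=-0.0146

d^4_{4,1}(β=0.2542) via Wigner's sum:
c=cos(0.2542/2)=0.991934, s=sin(0.2542/2)=0.126758; N=√[40320·1·120·6]=5387.986637
k∈{0} keeps every argument non-negative
  k=0: (−1)^3·5387.9866/(720)·0.9919^5·0.1268^3 = -0.014636
d^4_{4,1}(0.2542) = -0.014636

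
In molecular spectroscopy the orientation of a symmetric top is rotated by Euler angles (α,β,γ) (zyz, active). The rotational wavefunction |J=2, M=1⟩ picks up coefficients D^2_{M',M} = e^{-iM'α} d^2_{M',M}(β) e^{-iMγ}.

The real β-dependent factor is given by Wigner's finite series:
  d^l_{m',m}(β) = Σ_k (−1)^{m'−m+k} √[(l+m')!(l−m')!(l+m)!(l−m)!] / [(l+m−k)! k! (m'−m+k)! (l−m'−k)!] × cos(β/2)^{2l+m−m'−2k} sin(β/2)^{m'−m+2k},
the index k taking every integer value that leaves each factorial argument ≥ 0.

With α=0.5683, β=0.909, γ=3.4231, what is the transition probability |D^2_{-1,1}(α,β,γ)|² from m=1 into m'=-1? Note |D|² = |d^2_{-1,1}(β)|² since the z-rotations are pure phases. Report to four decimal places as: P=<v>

D^2_{-1,1}(0.5683,0.909,3.4231) = e^{-i·-1·0.5683}·d^2_{-1,1}(0.909)·e^{-i·1·3.4231}. Compute d first:
With c≡cos(β/2)=0.898481 and s≡sin(β/2)=0.439013, N=[1·6·6·1]^{1/2}=6.000000
Admissible k: 2..3 (factorial args all ≥0)
  k=2: (−1)^0·6.0000/(2)·0.8985^2·0.4390^2 = +0.466760
  k=3: (−1)^1·6.0000/(6)·0.8985^0·0.4390^4 = -0.037146
d^2_{-1,1}(0.909) = +0.466760 -0.037146 = +0.429614
|D^2_{-1,1}|² = |d^2_{-1,1}(β)|² = (+0.429614)² = 0.184568 (the z-rotation phases have unit modulus)

P=0.1846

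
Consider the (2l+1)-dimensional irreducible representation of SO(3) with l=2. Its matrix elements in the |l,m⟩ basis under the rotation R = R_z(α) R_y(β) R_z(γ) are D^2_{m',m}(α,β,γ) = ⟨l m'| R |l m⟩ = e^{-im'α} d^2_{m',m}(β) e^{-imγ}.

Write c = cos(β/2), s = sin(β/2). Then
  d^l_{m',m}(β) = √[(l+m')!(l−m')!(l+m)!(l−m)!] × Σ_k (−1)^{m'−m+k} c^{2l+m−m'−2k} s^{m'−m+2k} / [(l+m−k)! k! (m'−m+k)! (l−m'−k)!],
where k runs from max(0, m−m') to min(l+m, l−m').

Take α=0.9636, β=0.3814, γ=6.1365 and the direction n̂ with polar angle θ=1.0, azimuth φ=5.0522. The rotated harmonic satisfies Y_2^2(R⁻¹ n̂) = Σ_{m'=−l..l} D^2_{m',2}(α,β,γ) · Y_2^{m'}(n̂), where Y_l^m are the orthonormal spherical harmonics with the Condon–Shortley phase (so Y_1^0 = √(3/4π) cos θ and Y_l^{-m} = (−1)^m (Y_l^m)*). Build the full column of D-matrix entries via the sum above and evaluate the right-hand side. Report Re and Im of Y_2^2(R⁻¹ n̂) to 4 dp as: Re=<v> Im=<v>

Need the full column D^2_{m',2} for m'=−2..2 at α=0.9636, β=0.3814, γ=6.1365.
cos(β/2)=0.981872, sin(β/2)=0.189546
d^2_{-2,2}: single k=4 term ⇒ +0.001291;  D = -0.000781+0.001028i
d^2_{-1,2}: single k=3 term ⇒ +0.013373;  D = +0.004128+0.012720i
d^2_{0,2}: single k=2 term ⇒ +0.084843;  D = +0.081218+0.024535i
d^2_{1,2}: single k=1 term ⇒ +0.358847;  D = +0.281221-0.222904i
d^2_{2,2}: single k=0 term ⇒ +0.929435;  D = -0.058546-0.927589i
Y_2^{m'}(θ=1.0,φ=5.0522) and Σ D·Y over m':
  (-0.0008+0.0010i)·(-0.2127+0.1719i)  (+0.0041+0.0127i)·(+0.1171+0.3312i)  (+0.0812+0.0245i)·(-0.0392+0.0000i)  (+0.2812-0.2229i)·(-0.1171+0.3312i)  (-0.0585-0.9276i)·(-0.2127-0.1719i)
Y_2^2(R⁻¹ n̂) = -0.113027+0.328164i

Re=-0.1130 Im=0.3282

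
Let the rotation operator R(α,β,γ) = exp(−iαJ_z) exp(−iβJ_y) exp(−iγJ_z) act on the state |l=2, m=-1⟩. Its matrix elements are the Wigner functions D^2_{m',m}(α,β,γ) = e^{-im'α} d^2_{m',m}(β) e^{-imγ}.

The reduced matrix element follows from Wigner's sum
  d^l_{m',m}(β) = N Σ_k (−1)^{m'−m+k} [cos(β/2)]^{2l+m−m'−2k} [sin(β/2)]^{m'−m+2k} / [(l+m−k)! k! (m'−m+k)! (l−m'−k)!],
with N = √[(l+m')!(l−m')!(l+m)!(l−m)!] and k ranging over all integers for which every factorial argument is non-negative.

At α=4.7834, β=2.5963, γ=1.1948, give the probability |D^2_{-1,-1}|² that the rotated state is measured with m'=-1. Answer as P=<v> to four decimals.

D^2_{-1,-1}(4.7834,2.5963,1.1948) = e^{-i·-1·4.7834}·d^2_{-1,-1}(2.5963)·e^{-i·-1·1.1948}. Compute d first:
c=cos(2.5963/2)=0.269281, s=sin(2.5963/2)=0.963062; N=√[1·6·1·6]=6.000000
k∈{0,1} keeps every argument non-negative
  k=0: (−1)^0·6.0000/(6)·0.2693^4·0.9631^0 = +0.005258
  k=1: (−1)^1·6.0000/(2)·0.2693^2·0.9631^2 = -0.201763
d^2_{-1,-1}(2.5963) = +0.005258 -0.201763 = -0.196505
|D^2_{-1,-1}|² = |d^2_{-1,-1}(β)|² = (-0.196505)² = 0.038614 (the z-rotation phases have unit modulus)

P=0.0386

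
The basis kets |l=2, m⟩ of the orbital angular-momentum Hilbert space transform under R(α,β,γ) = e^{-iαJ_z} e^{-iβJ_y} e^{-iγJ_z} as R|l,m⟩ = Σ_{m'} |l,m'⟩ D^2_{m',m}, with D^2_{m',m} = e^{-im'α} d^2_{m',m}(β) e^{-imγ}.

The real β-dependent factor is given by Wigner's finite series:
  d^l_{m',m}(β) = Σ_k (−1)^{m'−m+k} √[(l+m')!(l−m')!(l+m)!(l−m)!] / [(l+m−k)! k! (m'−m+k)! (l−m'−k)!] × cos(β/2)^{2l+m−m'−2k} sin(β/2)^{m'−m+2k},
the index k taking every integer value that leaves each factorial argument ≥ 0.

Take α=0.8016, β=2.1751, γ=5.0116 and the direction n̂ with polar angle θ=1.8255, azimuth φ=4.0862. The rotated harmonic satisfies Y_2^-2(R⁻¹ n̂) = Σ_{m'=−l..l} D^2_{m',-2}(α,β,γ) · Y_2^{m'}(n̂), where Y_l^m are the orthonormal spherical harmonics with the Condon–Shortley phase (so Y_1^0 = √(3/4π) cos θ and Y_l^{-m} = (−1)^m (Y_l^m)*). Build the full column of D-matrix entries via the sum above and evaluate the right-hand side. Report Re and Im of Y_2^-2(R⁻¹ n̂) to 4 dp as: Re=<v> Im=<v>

Need the full column D^2_{m',-2} for m'=−2..2 at α=0.8016, β=2.1751, γ=5.0116.
cos(β/2)=0.464656, sin(β/2)=0.885491
d^2_{-2,-2}: single k=0 term ⇒ +0.046615;  D = +0.027494-0.037644i
d^2_{-1,-2}: single k=0 term ⇒ -0.177668;  D = +0.030194+0.175084i
d^2_{0,-2}: single k=0 term ⇒ +0.414675;  D = -0.342615-0.233603i
d^2_{1,-2}: single k=0 term ⇒ -0.645230;  D = +0.631958-0.130196i
d^2_{2,-2}: single k=0 term ⇒ +0.614804;  D = -0.329705+0.518921i
Y_2^{m'}(θ=1.8255,φ=4.0862) and Σ D·Y over m':
  (+0.0275-0.0376i)·(-0.1133-0.3436i)  (+0.0302+0.1751i)·(+0.1104-0.1526i)  (-0.3426-0.2336i)·(-0.2553+0.0000i)  (+0.6320-0.1302i)·(-0.1104-0.1526i)  (-0.3297+0.5189i)·(-0.1133+0.3436i)
Y_2^-2(R⁻¹ n̂) = -0.129095-0.184945i

Re=-0.1291 Im=-0.1849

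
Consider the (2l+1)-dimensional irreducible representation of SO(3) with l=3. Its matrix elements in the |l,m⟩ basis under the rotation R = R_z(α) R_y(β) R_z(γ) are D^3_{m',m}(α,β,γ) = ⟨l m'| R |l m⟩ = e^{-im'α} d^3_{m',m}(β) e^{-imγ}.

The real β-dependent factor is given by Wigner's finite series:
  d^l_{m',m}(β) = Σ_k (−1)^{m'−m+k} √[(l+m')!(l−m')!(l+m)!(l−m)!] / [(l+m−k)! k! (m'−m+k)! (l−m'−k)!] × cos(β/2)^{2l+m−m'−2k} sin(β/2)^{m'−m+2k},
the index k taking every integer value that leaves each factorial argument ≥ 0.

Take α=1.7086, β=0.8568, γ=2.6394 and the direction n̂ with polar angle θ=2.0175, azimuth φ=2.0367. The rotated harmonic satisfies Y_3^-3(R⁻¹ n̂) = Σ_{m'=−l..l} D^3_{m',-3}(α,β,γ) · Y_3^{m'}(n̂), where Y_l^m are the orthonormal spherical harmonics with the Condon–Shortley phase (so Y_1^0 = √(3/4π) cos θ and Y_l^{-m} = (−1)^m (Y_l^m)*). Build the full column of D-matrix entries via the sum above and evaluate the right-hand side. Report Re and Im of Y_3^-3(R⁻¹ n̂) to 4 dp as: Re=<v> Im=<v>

Need the full column D^3_{m',-3} for m'=−3..3 at α=1.7086, β=0.8568, γ=2.6394.
cos(β/2)=0.909632, sin(β/2)=0.415416
d^3_{-3,-3}: single k=0 term ⇒ +0.566491;  D = +0.503094+0.260402i
d^3_{-2,-3}: single k=0 term ⇒ -0.633704;  D = -0.211228+0.597464i
d^3_{-1,-3}: single k=0 term ⇒ +0.457587;  D = -0.448281-0.091815i
d^3_{0,-3}: single k=0 term ⇒ -0.241302;  D = +0.015485-0.240805i
d^3_{1,-3}: single k=0 term ⇒ +0.095435;  D = +0.095177-0.007016i
d^3_{2,-3}: single k=0 term ⇒ -0.027565;  D = +0.005784+0.026951i
d^3_{3,-3}: single k=0 term ⇒ +0.005139;  D = -0.004829+0.001758i
Y_3^{m'}(θ=2.0175,φ=2.0367) and Σ D·Y over m':
  (+0.5031+0.2604i)·(+0.3015+0.0527i)  (-0.2112+0.5975i)·(+0.2142-0.2883i)  (-0.4483-0.0918i)·(+0.0088+0.0174i)  (+0.0155-0.2408i)·(+0.3332+0.0000i)  (+0.0952-0.0070i)·(-0.0088+0.0174i)  (+0.0058+0.0270i)·(+0.2142+0.2883i)  (-0.0048+0.0018i)·(-0.3015+0.0527i)
Y_3^-3(R⁻¹ n̂) = +0.261887+0.213390i

Re=0.2619 Im=0.2134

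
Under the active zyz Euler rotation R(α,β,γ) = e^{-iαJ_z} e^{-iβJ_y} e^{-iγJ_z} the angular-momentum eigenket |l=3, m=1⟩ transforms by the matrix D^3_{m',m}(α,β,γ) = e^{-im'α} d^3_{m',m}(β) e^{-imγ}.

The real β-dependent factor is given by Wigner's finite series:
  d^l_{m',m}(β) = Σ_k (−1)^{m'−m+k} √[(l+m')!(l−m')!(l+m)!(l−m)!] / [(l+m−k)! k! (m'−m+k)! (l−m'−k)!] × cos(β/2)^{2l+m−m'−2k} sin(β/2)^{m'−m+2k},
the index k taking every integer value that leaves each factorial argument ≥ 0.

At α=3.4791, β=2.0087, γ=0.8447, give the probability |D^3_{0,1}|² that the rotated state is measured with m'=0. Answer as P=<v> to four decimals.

D^3_{0,1}(3.4791,2.0087,0.8447) = e^{-i·0·3.4791}·d^3_{0,1}(2.0087)·e^{-i·1·0.8447}. Compute d first:
c=cos(2.0087/2)=0.536637, s=sin(2.0087/2)=0.843813; N=√[6·6·24·2]=41.569219
The bounds max(0,m−m')=1 and min(l+m,l−m')=3 give 3 terms
  k=1: (−1)^0·41.5692/(12)·0.5366^5·0.8438^1 = +0.130089
  k=2: (−1)^1·41.5692/(4)·0.5366^3·0.8438^3 = -0.964922
  k=3: (−1)^2·41.5692/(12)·0.5366^1·0.8438^5 = +0.795249
d^3_{0,1}(2.0087) = +0.130089 -0.964922 +0.795249 = -0.039585
|D^3_{0,1}|² = |d^3_{0,1}(β)|² = (-0.039585)² = 0.001567 (the z-rotation phases have unit modulus)

P=0.0016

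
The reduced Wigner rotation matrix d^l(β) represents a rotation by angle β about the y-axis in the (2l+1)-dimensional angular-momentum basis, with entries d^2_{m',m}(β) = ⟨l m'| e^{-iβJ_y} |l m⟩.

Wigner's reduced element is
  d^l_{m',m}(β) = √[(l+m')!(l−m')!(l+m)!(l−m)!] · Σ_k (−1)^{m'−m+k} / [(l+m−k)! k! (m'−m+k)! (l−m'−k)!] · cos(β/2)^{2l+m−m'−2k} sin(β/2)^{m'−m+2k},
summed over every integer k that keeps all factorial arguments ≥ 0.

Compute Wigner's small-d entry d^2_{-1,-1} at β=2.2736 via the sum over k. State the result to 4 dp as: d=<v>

d^2_{-1,-1}(β=2.2736) via Wigner's sum:
Half-angle: c=0.420500, s=0.907293. N=√(1·6·1·6)=6.000000
The bounds max(0,m−m')=0 and min(l+m,l−m')=1 give 2 terms
  k=0: (−1)^0·6.0000/(6)·0.4205^4·0.9073^0 = +0.031265
  k=1: (−1)^1·6.0000/(2)·0.4205^2·0.9073^2 = -0.436665
d^2_{-1,-1}(2.2736) = +0.031265 -0.436665 = -0.405399

d=-0.4054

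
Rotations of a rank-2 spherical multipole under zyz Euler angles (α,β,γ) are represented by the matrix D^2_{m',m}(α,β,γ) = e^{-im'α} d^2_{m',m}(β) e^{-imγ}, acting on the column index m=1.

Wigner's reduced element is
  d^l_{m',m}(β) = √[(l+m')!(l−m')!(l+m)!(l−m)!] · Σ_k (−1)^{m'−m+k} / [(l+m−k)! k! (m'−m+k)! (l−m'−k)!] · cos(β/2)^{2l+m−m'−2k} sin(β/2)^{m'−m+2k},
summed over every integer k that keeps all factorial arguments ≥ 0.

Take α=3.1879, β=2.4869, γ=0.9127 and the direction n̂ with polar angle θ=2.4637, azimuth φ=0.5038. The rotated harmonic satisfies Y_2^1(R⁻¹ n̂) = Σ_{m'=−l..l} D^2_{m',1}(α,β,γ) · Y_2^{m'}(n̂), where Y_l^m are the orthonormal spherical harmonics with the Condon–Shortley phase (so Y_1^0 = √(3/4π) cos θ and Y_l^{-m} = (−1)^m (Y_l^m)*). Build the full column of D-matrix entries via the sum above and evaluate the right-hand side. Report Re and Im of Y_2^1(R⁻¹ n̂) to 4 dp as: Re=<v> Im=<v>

Need the full column D^2_{m',1} for m'=−2..2 at α=3.1879, β=2.4869, γ=0.9127.
cos(β/2)=0.321531, sin(β/2)=0.946899
d^2_{-2,1}: single k=3 term ⇒ +0.545964;  D = +0.372434-0.399211i
d^2_{-1,1}: k∈[2..3] ⇒ +0.278084 -0.803923 = -0.525840;  D = +0.340523-0.400689i
d^2_{0,1}: k∈[1..2] ⇒ +0.077099 -0.668667 = -0.591568;  D = -0.361810+0.468024i
d^2_{1,1}: k∈[0..1] ⇒ +0.010688 -0.278084 = -0.267396;  D = +0.153574-0.218896i
d^2_{2,1}: single k=0 term ⇒ -0.062951;  D = -0.033731+0.053152i
Y_2^{m'}(θ=2.4637,φ=0.5038) and Σ D·Y over m':
  (+0.3724-0.3992i)·(+0.0811-0.1285i)  (+0.3405-0.4007i)·(-0.3305+0.1822i)  (-0.3618+0.4680i)·(+0.2586+0.0000i)  (+0.1536-0.2189i)·(+0.3305+0.1822i)  (-0.0337+0.0532i)·(+0.0811+0.1285i)
Y_2^1(R⁻¹ n̂) = -0.073122+0.190895i

Re=-0.0731 Im=0.1909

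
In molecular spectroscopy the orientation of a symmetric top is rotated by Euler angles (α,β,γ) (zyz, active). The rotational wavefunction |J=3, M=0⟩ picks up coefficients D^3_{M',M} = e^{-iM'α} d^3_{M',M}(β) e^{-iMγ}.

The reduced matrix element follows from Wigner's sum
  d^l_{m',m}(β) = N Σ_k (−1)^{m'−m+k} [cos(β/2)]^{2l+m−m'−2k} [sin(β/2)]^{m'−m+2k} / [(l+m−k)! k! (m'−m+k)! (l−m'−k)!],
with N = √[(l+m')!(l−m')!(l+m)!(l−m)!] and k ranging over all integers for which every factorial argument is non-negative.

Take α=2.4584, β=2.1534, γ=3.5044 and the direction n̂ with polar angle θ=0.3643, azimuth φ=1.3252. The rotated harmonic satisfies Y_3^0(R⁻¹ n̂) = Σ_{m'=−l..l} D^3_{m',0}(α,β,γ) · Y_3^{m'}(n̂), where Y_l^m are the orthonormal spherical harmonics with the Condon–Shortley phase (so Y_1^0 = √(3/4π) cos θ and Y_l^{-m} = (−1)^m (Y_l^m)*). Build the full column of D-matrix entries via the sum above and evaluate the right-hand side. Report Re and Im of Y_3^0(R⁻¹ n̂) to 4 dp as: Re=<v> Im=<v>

Re=0.3254 Im=0.0000

Need the full column D^3_{m',0} for m'=−3..3 at α=2.4584, β=2.1534, γ=3.5044.
cos(β/2)=0.474236, sin(β/2)=0.880398
d^3_{-3,0}: single k=3 term ⇒ +0.325489;  D = +0.149952+0.288890i
d^3_{-2,0}: k∈[2..3] ⇒ +0.214732 -0.740058 = -0.525325;  D = -0.106636+0.514389i
d^3_{-1,0}: k∈[1..3] ⇒ +0.073155 -0.756367 +0.868920 = +0.185707;  D = -0.144027+0.117232i
d^3_{0,0}: k∈[0..3] ⇒ +0.011375 -0.352841 +1.216039 -0.465665 = +0.408909;  D = +0.408909+0.000000i
d^3_{1,0}: k∈[0..2] ⇒ -0.073155 +0.756367 -0.868920 = -0.185707;  D = +0.144027+0.117232i
d^3_{2,0}: k∈[0..1] ⇒ +0.214732 -0.740058 = -0.525325;  D = -0.106636-0.514389i
d^3_{3,0}: single k=0 term ⇒ -0.325489;  D = -0.149952+0.288890i
Y_3^{m'}(θ=0.3643,φ=1.3252) and Σ D·Y over m':
  (+0.1500+0.2889i)·(-0.0127+0.0140i)  (-0.1066+0.5144i)·(-0.1069-0.0572i)  (-0.1440+0.1172i)·(+0.0942-0.3759i)  (+0.4089+0.0000i)·(+0.4760+0.0000i)  (+0.1440+0.1172i)·(-0.0942-0.3759i)  (-0.1066-0.5144i)·(-0.1069+0.0572i)  (-0.1500+0.2889i)·(+0.0127+0.0140i)
Y_3^0(R⁻¹ n̂) = +0.325393-0.000000i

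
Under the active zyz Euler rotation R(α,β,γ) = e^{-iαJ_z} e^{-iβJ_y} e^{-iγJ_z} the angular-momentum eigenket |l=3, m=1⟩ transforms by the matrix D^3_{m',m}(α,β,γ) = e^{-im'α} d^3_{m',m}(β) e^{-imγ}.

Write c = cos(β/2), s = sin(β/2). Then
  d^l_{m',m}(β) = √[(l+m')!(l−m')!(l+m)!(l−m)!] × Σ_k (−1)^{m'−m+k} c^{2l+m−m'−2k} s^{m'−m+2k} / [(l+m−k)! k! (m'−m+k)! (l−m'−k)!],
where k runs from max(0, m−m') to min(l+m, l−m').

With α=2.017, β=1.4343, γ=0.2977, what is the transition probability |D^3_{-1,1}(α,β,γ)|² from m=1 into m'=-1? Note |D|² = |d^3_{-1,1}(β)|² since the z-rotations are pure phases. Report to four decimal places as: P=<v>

P=0.0048

D^3_{-1,1}(2.017,1.4343,0.2977) = e^{-i·-1·2.017}·d^3_{-1,1}(1.4343)·e^{-i·1·0.2977}. Compute d first:
With c≡cos(β/2)=0.753682 and s≡sin(β/2)=0.657239, N=[2·24·24·2]^{1/2}=48.000000
k∈{2,3,4} keeps every argument non-negative
  k=2: (−1)^0·48.0000/(8)·0.7537^4·0.6572^2 = +0.836278
  k=3: (−1)^1·48.0000/(6)·0.7537^2·0.6572^4 = -0.847931
  k=4: (−1)^2·48.0000/(48)·0.7537^0·0.6572^6 = +0.080601
d^3_{-1,1}(1.4343) = +0.836278 -0.847931 +0.080601 = +0.068949
|D^3_{-1,1}|² = |d^3_{-1,1}(β)|² = (+0.068949)² = 0.004754 (the z-rotation phases have unit modulus)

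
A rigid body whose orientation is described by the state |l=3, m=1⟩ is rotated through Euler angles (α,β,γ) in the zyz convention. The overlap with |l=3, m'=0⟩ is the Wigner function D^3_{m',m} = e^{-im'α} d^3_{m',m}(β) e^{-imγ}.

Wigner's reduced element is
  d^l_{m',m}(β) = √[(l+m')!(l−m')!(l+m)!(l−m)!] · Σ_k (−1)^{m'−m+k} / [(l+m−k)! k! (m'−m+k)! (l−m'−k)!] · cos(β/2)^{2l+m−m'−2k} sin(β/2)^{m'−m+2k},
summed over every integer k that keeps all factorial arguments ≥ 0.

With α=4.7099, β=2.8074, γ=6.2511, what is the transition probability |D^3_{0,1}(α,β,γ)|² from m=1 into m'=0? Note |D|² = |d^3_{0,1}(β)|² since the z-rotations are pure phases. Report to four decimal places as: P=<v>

Split into d^3_{0,1}(β=2.8074) × two z-phases.
With c≡cos(β/2)=0.166320 and s≡sin(β/2)=0.986072, N=[6·6·24·2]^{1/2}=41.569219
Admissible k: 1..3 (factorial args all ≥0)
  k=1: (−1)^0·41.5692/(12)·0.1663^5·0.9861^1 = +0.000435
  k=2: (−1)^1·41.5692/(4)·0.1663^3·0.9861^3 = -0.045843
  k=3: (−1)^2·41.5692/(12)·0.1663^1·0.9861^5 = +0.537128
d^3_{0,1}(2.8074) = +0.000435 -0.045843 +0.537128 = +0.491720
|D^3_{0,1}|² = |d^3_{0,1}(β)|² = (+0.491720)² = 0.241788 (the z-rotation phases have unit modulus)

P=0.2418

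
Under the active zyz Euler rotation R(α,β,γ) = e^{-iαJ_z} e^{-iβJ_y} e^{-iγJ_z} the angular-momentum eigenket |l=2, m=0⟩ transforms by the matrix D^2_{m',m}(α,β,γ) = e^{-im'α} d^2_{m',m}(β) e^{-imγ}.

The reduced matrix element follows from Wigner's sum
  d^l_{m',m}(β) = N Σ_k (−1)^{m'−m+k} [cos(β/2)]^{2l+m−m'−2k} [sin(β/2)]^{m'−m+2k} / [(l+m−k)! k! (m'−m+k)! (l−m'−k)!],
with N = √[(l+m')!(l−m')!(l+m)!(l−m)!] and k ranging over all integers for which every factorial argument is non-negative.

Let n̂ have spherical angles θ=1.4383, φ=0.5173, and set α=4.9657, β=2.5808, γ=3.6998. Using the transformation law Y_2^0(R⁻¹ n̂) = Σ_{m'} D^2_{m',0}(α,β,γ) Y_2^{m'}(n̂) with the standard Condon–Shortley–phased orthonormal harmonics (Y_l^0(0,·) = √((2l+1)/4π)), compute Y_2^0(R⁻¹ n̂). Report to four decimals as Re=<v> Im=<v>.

Re=-0.2565 Im=0.0000

Need the full column D^2_{m',0} for m'=−2..2 at α=4.9657, β=2.5808, γ=3.6998.
cos(β/2)=0.276737, sin(β/2)=0.960946
d^2_{-2,0}: single k=2 term ⇒ +0.173223;  D = -0.151465-0.084053i
d^2_{-1,0}: k∈[1..2] ⇒ +0.049885 -0.601504 = -0.551619;  D = -0.138242+0.534016i
d^2_{0,0}: k∈[0..2] ⇒ +0.005865 -0.282873 +0.852699 = +0.575691;  D = +0.575691+0.000000i
d^2_{1,0}: k∈[0..1] ⇒ -0.049885 +0.601504 = +0.551619;  D = +0.138242+0.534016i
d^2_{2,0}: single k=0 term ⇒ +0.173223;  D = -0.151465+0.084053i
Y_2^{m'}(θ=1.4383,φ=0.5173) and Σ D·Y over m':
  (-0.1515-0.0841i)·(+0.1939-0.3263i)  (-0.1382+0.5340i)·(+0.0879-0.0500i)  (+0.5757+0.0000i)·(-0.2989+0.0000i)  (+0.1382+0.5340i)·(-0.0879-0.0500i)  (-0.1515+0.0841i)·(+0.1939+0.3263i)
Y_2^0(R⁻¹ n̂) = -0.256522-0.000000i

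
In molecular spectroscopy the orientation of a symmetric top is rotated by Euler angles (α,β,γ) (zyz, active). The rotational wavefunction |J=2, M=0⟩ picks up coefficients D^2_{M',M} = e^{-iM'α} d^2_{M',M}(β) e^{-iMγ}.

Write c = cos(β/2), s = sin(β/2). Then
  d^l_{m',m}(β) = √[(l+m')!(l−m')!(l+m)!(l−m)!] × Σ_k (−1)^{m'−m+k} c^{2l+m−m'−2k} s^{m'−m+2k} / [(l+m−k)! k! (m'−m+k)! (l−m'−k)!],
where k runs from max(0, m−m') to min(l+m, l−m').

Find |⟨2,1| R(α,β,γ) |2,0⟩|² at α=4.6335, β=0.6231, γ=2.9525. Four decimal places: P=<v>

D^2_{1,0}(4.6335,0.6231,2.9525) = e^{-i·1·4.6335}·d^2_{1,0}(0.6231)·e^{-i·0·2.9525}. Compute d first:
With c≡cos(β/2)=0.951860 and s≡sin(β/2)=0.306534, N=[6·1·2·2]^{1/2}=4.898979
Admissible k: 0..1 (factorial args all ≥0)
  k=0: (−1)^1·4.8990/(2)·0.9519^3·0.3065^1 = -0.647550
  k=1: (−1)^2·4.8990/(2)·0.9519^1·0.3065^3 = +0.067156
d^2_{1,0}(0.6231) = -0.647550 +0.067156 = -0.580394
|D^2_{1,0}|² = |d^2_{1,0}(β)|² = (-0.580394)² = 0.336857 (the z-rotation phases have unit modulus)

P=0.3369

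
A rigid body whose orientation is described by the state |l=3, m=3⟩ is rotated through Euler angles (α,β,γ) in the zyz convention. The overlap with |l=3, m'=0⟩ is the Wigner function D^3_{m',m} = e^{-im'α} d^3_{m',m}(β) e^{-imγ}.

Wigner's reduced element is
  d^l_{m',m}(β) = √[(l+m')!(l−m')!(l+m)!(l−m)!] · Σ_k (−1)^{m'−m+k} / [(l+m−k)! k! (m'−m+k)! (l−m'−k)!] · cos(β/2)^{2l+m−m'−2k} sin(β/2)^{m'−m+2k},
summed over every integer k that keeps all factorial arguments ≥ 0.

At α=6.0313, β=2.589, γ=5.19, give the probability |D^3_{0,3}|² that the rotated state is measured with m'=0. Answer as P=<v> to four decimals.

P=0.0065

D^3_{0,3}(6.0313,2.589,5.19) = e^{-i·0·6.0313}·d^3_{0,3}(2.589)·e^{-i·3·5.19}. Compute d first:
Half-angle: c=0.272794, s=0.962072. N=√(6·6·720·1)=160.996894
Admissible k: 3..3 (factorial args all ≥0)
  k=3: (−1)^0·160.9969/(36)·0.2728^3·0.9621^3 = +0.080843
d^3_{0,3}(2.589) = +0.080843
|D^3_{0,3}|² = |d^3_{0,3}(β)|² = (+0.080843)² = 0.006536 (the z-rotation phases have unit modulus)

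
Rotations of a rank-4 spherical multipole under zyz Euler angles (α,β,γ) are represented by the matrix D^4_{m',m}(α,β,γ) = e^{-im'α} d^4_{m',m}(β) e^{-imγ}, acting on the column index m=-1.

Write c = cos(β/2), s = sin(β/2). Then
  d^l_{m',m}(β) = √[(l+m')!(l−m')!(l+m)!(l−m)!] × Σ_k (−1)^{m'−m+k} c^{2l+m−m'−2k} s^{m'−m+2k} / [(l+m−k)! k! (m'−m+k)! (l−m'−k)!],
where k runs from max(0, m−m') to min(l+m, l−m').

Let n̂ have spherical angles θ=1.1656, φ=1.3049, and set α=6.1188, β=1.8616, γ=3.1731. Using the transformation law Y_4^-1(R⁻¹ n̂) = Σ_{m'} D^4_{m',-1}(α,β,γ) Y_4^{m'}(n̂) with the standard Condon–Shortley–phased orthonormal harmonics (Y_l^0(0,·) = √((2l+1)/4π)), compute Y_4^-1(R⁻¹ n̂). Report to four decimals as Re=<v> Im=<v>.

Need the full column D^4_{m',-1} for m'=−4..4 at α=6.1188, β=1.8616, γ=3.1731.
cos(β/2)=0.597192, sin(β/2)=0.802098
d^4_{-4,-1}: single k=3 term ⇒ +0.293324;  D = -0.237698+0.171869i
d^4_{-3,-1}: k∈[2..3] ⇒ +0.231639 -0.696444 = -0.464805;  D = +0.416149-0.207036i
d^4_{-2,-1}: k∈[1..3] ⇒ +0.092186 -0.831496 +0.999989 = +0.260678;  D = -0.249245+0.076354i
d^4_{-1,-1}: k∈[0..3] ⇒ +0.016178 -0.437756 +1.579386 -0.949715 = +0.208093;  D = -0.206258+0.027570i
d^4_{0,-1}: k∈[0..3] ⇒ -0.097172 +1.051769 -1.897345 +0.570455 = -0.372294;  D = +0.372109+0.011728i
d^4_{1,-1}: k∈[0..3] ⇒ +0.291837 -1.579386 +1.424572 -0.171324 = -0.034301;  D = +0.033645+0.006676i
d^4_{2,-1}: k∈[0..2] ⇒ -0.554331 +1.499983 -0.541181 = +0.404471;  D = -0.378504-0.142590i
d^4_{3,-1}: k∈[0..1] ⇒ +0.696444 -0.753813 = -0.057369;  D = +0.049652+0.028737i
d^4_{4,-1}: single k=0 term ⇒ -0.529144;  D = +0.408421+0.336432i
Y_4^{m'}(θ=1.1656,φ=1.3049) and Σ D·Y over m':
  (-0.2377+0.1719i)·(+0.1533+0.2759i)  (+0.4161-0.2070i)·(-0.2741+0.2675i)  (-0.2492+0.0764i)·(-0.0214-0.0126i)  (-0.2063+0.0276i)·(-0.0861+0.3162i)  (+0.3721+0.0117i)·(-0.0864+0.0000i)  (+0.0336+0.0067i)·(+0.0861+0.3162i)  (-0.3785-0.1426i)·(-0.0214+0.0126i)  (+0.0497+0.0287i)·(+0.2741+0.2675i)  (+0.4084+0.3364i)·(+0.1533-0.2759i)
Y_4^-1(R⁻¹ n̂) = +0.012664+0.031263i

Re=0.0127 Im=0.0313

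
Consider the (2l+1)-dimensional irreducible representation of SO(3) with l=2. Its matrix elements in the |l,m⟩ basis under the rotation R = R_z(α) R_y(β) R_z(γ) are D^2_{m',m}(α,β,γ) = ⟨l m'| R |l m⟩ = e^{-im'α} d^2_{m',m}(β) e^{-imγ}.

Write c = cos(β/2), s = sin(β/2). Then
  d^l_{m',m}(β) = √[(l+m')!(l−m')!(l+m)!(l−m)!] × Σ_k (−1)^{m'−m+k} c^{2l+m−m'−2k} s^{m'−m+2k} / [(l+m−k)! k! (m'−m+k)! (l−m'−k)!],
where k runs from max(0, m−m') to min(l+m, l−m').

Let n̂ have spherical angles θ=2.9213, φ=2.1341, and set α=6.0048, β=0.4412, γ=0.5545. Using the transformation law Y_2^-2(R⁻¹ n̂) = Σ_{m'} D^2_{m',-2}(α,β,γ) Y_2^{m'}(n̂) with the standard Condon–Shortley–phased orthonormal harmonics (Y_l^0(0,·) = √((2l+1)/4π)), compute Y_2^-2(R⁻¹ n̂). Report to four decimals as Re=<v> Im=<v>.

Re=0.0360 Im=0.0043

Need the full column D^2_{m',-2} for m'=−2..2 at α=6.0048, β=0.4412, γ=0.5545.
cos(β/2)=0.975766, sin(β/2)=0.218815
d^2_{-2,-2}: single k=0 term ⇒ +0.906532;  D = +0.771783+0.475555i
d^2_{-1,-2}: single k=0 term ⇒ -0.406579;  D = -0.274206-0.300196i
d^2_{0,-2}: single k=0 term ⇒ +0.111666;  D = +0.049754+0.099970i
d^2_{1,-2}: single k=0 term ⇒ -0.020446;  D = -0.003729-0.020103i
d^2_{2,-2}: single k=0 term ⇒ +0.002292;  D = -0.000217+0.002282i
Y_2^{m'}(θ=2.9213,φ=2.1341) and Σ D·Y over m':
  (+0.7718+0.4756i)·(-0.0079+0.0167i)  (-0.2742-0.3002i)·(+0.0880+0.1393i)  (+0.0498+0.1000i)·(+0.5856+0.0000i)  (-0.0037-0.0201i)·(-0.0880+0.1393i)  (-0.0002+0.0023i)·(-0.0079-0.0167i)
Y_2^-2(R⁻¹ n̂) = +0.035958+0.004263i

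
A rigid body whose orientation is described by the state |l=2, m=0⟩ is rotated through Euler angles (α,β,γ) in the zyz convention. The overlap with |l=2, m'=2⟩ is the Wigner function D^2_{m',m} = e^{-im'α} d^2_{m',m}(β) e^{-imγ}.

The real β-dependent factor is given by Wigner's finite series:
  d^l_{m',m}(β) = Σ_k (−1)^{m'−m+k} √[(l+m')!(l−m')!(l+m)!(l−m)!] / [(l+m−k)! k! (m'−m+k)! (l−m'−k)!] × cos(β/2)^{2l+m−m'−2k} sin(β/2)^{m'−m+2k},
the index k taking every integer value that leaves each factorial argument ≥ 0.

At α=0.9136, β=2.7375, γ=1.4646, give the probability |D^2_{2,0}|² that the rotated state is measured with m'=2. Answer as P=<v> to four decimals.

First d^2_{2,0}(β=2.7375), then the phase factors e^{-i(2)α} and e^{-i(0)γ}:
With c≡cos(β/2)=0.200674 and s≡sin(β/2)=0.979658, N=[24·1·2·2]^{1/2}=9.797959
k: max(0,(0)−(2))=0 … min(2+(0),2−(2))=0
  k=0: (−1)^2·9.7980/(4)·0.2007^2·0.9797^2 = +0.094669
d^2_{2,0}(2.7375) = +0.094669
|D^2_{2,0}|² = |d^2_{2,0}(β)|² = (+0.094669)² = 0.008962 (the z-rotation phases have unit modulus)

P=0.0090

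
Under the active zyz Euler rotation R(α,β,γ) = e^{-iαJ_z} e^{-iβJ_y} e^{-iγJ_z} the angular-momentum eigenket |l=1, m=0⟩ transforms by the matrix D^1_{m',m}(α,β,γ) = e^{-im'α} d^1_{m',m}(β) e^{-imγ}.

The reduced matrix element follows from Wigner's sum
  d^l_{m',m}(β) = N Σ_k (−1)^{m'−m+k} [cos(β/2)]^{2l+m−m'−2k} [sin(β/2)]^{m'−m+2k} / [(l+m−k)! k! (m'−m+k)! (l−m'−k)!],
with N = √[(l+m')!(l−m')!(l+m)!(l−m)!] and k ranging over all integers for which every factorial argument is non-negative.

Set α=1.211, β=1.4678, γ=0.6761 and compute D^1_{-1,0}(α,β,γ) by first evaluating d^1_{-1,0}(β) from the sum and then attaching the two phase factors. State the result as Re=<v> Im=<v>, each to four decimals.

First d^1_{-1,0}(β=1.4678), then the phase factors e^{-i(-1)α} and e^{-i(0)γ}:
Half-angle: c=0.742568, s=0.669771. N=√(1·2·1·1)=1.414214
k: max(0,(0)−(-1))=1 … min(1+(0),1−(-1))=1
  k=1: (−1)^0·1.4142/(1)·0.7426^1·0.6698^1 = +0.703360
d^1_{-1,0}(1.4678) = +0.703360
D = (+0.352084+0.935969i)·(+0.703360)·(+1.000000+0.000000i) = +0.247641+0.658322i

Re=0.2476 Im=0.6583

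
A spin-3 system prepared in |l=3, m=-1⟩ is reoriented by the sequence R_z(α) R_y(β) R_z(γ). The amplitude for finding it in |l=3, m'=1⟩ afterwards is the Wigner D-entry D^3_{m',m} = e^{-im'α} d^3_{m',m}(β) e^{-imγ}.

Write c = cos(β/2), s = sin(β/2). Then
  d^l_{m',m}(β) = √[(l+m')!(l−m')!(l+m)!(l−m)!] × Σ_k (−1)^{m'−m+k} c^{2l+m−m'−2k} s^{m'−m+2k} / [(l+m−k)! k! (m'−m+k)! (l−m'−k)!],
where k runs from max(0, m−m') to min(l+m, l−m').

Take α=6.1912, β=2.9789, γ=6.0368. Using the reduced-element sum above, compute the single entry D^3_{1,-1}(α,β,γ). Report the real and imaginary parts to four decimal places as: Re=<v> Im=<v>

First d^3_{1,-1}(β=2.9789), then the phase factors e^{-i(1)α} and e^{-i(-1)γ}:
With c≡cos(β/2)=0.081257 and s≡sin(β/2)=0.996693, N=[24·2·2·24]^{1/2}=48.000000
k: max(0,(-1)−(1))=0 … min(3+(-1),3−(1))=2
  k=0: (−1)^2·48.0000/(8)·0.0813^4·0.9967^2 = +0.000260
  k=1: (−1)^3·48.0000/(6)·0.0813^2·0.9967^4 = -0.052126
  k=2: (−1)^4·48.0000/(48)·0.0813^0·0.9967^6 = +0.980323
d^3_{1,-1}(2.9789) = +0.000260 -0.052126 +0.980323 = +0.928456
Phases: e^{-i·(1)·6.1912}=+0.995772+0.091856i, e^{-i·(-1)·6.0368}=+0.969800-0.243900i ⇒ D=+0.917412-0.142785i

Re=0.9174 Im=-0.1428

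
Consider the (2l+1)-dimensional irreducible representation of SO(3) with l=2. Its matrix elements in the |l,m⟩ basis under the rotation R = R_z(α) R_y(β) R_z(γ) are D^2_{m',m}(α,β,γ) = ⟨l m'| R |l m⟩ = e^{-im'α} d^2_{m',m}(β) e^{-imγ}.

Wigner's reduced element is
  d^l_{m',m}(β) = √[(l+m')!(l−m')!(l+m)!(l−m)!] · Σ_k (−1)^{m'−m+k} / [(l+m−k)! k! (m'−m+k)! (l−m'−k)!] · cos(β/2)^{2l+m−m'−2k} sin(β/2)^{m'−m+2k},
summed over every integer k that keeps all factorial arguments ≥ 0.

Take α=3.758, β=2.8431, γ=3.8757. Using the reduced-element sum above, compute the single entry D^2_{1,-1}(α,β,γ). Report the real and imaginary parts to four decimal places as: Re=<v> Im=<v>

First d^2_{1,-1}(β=2.8431), then the phase factors e^{-i(1)α} and e^{-i(-1)γ}:
With c≡cos(β/2)=0.148693 and s≡sin(β/2)=0.988883, N=[6·1·1·6]^{1/2}=6.000000
k∈{0,1} keeps every argument non-negative
  k=0: (−1)^2·6.0000/(2)·0.1487^2·0.9889^2 = +0.064862
  k=1: (−1)^3·6.0000/(6)·0.1487^0·0.9889^4 = -0.956270
d^2_{1,-1}(2.8431) = +0.064862 -0.956270 = -0.891407
D = (-0.815961+0.578107i)·(-0.891407)·(-0.742429-0.669925i) = -0.885240-0.104677i

Re=-0.8852 Im=-0.1047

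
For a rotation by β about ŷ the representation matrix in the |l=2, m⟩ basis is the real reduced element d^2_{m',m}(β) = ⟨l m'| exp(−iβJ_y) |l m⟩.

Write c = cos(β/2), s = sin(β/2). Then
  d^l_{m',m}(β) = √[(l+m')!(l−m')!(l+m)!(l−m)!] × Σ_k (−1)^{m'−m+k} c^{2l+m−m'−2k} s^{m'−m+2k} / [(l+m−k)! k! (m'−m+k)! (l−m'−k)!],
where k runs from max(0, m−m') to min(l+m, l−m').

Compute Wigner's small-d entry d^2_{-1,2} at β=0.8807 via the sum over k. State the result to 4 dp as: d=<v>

d^2_{-1,2}(β=0.8807) via Wigner's sum:
c=cos(0.8807/2)=0.904603, s=sin(0.8807/2)=0.426256; N=√[1·6·24·1]=12.000000
k: max(0,(2)−(-1))=3 … min(2+(2),2−(-1))=3
  k=3: (−1)^0·12.0000/(6)·0.9046^1·0.4263^3 = +0.140120
d^2_{-1,2}(0.8807) = +0.140120

d=0.1401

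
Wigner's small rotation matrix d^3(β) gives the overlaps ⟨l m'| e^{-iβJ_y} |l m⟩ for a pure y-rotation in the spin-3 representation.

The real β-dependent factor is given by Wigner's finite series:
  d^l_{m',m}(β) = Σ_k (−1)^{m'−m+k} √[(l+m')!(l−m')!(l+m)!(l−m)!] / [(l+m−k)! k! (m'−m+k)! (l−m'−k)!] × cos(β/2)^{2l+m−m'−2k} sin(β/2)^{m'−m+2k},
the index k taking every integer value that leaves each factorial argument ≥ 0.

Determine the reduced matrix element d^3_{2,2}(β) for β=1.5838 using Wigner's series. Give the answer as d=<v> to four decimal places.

d=-0.4966

d^3_{2,2}(β=1.5838) via Wigner's sum:
Half-angle: c=0.702494, s=0.711689. N=√(120·1·120·1)=120.000000
The bounds max(0,m−m')=0 and min(l+m,l−m')=1 give 2 terms
  k=0: (−1)^0·120.0000/(120)·0.7025^6·0.7117^0 = +0.120187
  k=1: (−1)^1·120.0000/(24)·0.7025^4·0.7117^2 = -0.616769
d^3_{2,2}(1.5838) = +0.120187 -0.616769 = -0.496582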